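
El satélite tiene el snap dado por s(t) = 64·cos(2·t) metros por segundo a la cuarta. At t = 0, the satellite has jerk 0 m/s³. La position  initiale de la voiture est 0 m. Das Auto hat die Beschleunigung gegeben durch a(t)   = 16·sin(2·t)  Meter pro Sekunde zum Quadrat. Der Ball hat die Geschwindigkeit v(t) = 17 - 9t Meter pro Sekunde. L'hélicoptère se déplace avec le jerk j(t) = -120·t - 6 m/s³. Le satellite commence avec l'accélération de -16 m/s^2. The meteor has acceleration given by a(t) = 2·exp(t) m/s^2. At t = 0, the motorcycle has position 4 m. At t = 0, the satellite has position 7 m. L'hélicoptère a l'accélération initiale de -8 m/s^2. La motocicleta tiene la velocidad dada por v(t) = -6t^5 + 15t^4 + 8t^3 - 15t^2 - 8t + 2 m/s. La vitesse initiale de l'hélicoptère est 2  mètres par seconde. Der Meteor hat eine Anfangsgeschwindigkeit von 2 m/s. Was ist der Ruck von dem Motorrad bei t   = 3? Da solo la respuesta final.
j(3) = -1506.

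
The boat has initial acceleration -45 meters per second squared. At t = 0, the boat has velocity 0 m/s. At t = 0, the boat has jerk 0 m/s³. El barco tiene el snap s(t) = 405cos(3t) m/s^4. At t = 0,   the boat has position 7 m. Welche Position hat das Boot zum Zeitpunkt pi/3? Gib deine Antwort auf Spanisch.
Debemos encontrar la antiderivada de nuestra ecuación del snap s(t) = 405·cos(3·t) 4 veces. La integral del snap, con j(0) = 0, da la sacudida: j(t) = 135·sin(3·t). La antiderivada de la sacudida es la aceleración. Usando a(0) = -45, obtenemos a(t) = -45·cos(3·t). La integral de la aceleración es la velocidad. Usando v(0) = 0, obtenemos v(t) = -15·sin(3·t). Tomando ∫v(t)dt y aplicando x(0) = 7, encontramos x(t) = 5·cos(3·t) + 2. Tenemos la posición x(t) = 5·cos(3·t) + 2. Sustituyendo t = pi/3: x(pi/3) = -3.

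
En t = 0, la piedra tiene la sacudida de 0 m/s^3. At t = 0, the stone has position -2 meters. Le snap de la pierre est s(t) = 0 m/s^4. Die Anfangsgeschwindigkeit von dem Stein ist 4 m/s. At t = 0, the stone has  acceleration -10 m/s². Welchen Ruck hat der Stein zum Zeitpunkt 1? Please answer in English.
To find the answer, we compute 1 antiderivative of s(t) = 0. Integrating snap and using the initial condition j(0) = 0, we get j(t) = 0. Using j(t) = 0 and substituting t = 1, we find j = 0.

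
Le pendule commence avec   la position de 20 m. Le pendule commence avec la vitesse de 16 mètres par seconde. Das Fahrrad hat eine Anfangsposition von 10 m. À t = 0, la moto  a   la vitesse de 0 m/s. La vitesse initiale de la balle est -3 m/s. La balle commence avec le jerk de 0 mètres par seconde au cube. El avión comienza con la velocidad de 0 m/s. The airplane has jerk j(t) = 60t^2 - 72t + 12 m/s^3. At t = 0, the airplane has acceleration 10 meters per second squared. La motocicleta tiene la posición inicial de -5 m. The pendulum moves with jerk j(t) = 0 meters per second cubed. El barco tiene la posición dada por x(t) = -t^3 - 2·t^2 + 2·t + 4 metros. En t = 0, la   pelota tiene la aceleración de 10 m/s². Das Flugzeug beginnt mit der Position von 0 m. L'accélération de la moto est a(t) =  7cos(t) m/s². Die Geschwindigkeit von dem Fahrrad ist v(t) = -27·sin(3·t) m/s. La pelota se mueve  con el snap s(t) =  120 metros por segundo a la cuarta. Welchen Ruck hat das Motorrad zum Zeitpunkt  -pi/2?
Ausgehend von der Beschleunigung a(t) = 7·cos(t), nehmen wir 1 Ableitung. Mit d/dt von a(t) finden wir j(t) = -7·sin(t). Aus der Gleichung für den Ruck j(t) = -7·sin(t), setzen wir t = -pi/2 ein und erhalten j = 7.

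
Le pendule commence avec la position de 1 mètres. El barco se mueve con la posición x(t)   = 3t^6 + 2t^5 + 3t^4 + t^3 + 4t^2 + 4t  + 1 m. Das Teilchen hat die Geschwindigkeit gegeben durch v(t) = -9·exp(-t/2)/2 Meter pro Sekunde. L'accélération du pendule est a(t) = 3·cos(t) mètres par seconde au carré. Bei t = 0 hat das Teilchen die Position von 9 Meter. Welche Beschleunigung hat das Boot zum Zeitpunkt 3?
Um dies zu lösen, müssen wir 2 Ableitungen unserer Gleichung für die Position x(t) = 3·t^6 + 2·t^5 + 3·t^4 + t^3 + 4·t^2 + 4·t + 1 nehmen. Die Ableitung von der Position ergibt die Geschwindigkeit: v(t) = 18·t^5 + 10·t^4 + 12·t^3 + 3·t^2 + 8·t + 4. Mit d/dt von v(t) finden wir a(t) = 90·t^4 + 40·t^3 + 36·t^2 + 6·t + 8. Wir haben die Beschleunigung a(t) = 90·t^4 + 40·t^3 + 36·t^2 + 6·t + 8. Durch Einsetzen von t = 3: a(3) = 8720.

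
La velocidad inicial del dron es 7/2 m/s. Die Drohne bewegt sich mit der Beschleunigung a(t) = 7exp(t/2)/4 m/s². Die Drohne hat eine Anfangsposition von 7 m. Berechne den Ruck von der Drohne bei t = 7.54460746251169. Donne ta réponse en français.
Nous devons dériver notre équation de l'accélération a(t) = 7·exp(t/2)/4 1 fois. En dérivant l'accélération, nous obtenons le jerk: j(t) = 7·exp(t/2)/8. De l'équation du jerk j(t) = 7·exp(t/2)/8, nous substituons t = 7.54460746251169 pour obtenir j = 38.0451015423484.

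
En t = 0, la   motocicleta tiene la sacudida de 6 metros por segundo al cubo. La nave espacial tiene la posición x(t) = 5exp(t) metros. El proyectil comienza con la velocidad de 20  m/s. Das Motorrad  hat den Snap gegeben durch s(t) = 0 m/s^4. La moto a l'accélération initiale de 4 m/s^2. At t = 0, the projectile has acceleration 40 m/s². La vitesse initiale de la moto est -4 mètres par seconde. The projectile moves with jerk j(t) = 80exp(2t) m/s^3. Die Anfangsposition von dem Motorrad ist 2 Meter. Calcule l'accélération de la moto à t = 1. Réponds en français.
Nous devons intégrer notre équation du snap s(t) = 0 2 fois. La primitive du snap est le jerk. En utilisant j(0) = 6, nous obtenons j(t) = 6. L'intégrale du jerk, avec a(0) = 4, donne l'accélération: a(t) = 6·t + 4. Nous avons l'accélération a(t) = 6·t + 4. En substituant t = 1: a(1) = 10.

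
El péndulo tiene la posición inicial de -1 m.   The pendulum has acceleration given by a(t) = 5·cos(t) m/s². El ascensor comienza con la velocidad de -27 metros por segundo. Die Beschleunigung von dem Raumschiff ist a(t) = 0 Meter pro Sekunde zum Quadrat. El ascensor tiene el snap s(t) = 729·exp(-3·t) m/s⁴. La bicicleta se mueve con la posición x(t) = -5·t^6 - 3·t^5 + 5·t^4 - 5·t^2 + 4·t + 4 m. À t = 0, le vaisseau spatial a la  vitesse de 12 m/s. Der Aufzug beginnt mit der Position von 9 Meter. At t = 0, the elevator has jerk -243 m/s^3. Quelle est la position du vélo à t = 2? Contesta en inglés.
We have position x(t) = -5·t^6 - 3·t^5 + 5·t^4 - 5·t^2 + 4·t + 4. Substituting t = 2: x(2) = -344.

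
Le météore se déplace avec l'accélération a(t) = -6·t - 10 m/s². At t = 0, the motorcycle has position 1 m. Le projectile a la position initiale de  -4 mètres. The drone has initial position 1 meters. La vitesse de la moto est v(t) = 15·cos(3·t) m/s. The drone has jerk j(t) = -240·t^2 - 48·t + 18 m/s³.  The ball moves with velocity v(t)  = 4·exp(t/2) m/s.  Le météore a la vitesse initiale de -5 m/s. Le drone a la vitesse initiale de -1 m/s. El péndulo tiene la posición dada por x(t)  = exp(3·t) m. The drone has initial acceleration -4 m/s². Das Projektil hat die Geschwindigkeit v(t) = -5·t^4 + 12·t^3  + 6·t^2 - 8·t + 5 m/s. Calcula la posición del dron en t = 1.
Necesitamos integrar nuestra ecuación de la sacudida j(t) = -240·t^2 - 48·t + 18 3 veces. La integral de la sacudida es la aceleración. Usando a(0) = -4, obtenemos a(t) = -80·t^3 - 24·t^2 + 18·t - 4. La integral de la aceleración es la velocidad. Usando v(0) = -1, obtenemos v(t) = -20·t^4 - 8·t^3 + 9·t^2 - 4·t - 1. La antiderivada de la velocidad es la posición. Usando x(0) = 1, obtenemos x(t) = -4·t^5 - 2·t^4 + 3·t^3 - 2·t^2 - t + 1. Usando x(t) = -4·t^5 - 2·t^4 + 3·t^3 - 2·t^2 - t + 1 y sustituyendo t = 1, encontramos x = -5.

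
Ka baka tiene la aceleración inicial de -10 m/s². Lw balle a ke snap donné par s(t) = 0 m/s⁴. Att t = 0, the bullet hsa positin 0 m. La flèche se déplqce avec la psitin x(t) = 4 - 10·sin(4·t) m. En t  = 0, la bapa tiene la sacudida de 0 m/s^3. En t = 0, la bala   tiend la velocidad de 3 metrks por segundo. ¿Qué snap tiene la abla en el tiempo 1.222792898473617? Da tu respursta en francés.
Nous avons le snap s(t) = 0. En substituant t = 1.222792898473617: s(1.222792898473617) = 0.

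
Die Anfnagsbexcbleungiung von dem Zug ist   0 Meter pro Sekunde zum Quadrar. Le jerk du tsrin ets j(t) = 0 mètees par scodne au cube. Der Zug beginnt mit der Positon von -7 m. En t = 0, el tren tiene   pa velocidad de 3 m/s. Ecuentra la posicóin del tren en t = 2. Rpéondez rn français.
Nous devons trouver la primitive de notre équation du jerk j(t) = 0 3 fois. L'intégrale du jerk est l'accélération. En utilisant a(0) = 0, nous obtenons a(t) = 0. La primitive de l'accélération, avec v(0) = 3, donne la vitesse: v(t) = 3. La primitive de la vitesse est la position. En utilisant x(0) = -7, nous obtenons x(t) = 3·t - 7. En utilisant x(t) = 3·t - 7 et en substituant t = 2, nous trouvons x = -1.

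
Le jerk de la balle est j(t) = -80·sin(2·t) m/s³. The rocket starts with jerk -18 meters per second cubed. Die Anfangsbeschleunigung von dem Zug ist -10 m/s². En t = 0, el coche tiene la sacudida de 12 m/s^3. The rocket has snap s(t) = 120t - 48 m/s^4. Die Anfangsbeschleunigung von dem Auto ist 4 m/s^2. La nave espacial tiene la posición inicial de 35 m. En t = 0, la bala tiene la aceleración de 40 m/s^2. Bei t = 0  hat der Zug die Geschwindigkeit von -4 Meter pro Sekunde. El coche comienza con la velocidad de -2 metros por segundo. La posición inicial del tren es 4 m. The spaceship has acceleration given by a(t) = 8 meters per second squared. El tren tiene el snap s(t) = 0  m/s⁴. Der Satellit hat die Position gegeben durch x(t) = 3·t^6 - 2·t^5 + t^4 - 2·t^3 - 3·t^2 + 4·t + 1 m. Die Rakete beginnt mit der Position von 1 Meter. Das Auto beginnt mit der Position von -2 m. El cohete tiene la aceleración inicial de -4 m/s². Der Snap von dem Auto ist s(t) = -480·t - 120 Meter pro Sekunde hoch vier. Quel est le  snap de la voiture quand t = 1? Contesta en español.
De la ecuación del snap s(t) = -480·t - 120, sustituimos t = 1 para obtener s = -600.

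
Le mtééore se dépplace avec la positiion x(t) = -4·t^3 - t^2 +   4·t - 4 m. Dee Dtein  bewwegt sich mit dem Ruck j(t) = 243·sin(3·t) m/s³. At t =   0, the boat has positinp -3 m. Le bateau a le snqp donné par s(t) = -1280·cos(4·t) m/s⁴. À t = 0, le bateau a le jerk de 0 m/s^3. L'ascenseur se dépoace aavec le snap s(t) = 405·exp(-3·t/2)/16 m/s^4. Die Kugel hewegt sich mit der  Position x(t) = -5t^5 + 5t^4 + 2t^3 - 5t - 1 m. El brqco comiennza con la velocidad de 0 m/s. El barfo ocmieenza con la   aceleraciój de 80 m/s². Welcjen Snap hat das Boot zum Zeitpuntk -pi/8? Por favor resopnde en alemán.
Mit s(t) = -1280·cos(4·t) und Einsetzen von t = -pi/8, finden wir s = 0.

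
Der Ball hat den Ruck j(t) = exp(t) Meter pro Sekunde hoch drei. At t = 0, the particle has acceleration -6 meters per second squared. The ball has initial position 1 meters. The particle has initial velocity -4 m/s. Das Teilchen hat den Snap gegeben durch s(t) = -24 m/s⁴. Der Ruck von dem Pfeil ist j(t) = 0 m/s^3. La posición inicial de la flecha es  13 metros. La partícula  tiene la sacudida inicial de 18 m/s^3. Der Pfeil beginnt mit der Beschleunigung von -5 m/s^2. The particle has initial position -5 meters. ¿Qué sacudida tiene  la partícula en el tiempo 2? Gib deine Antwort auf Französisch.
En partant du snap s(t) = -24, nous prenons 1 intégrale. En prenant ∫s(t)dt et en appliquant j(0) = 18, nous trouvons j(t) = 18 - 24·t. En utilisant j(t) = 18 - 24·t et en substituant t = 2, nous trouvons j = -30.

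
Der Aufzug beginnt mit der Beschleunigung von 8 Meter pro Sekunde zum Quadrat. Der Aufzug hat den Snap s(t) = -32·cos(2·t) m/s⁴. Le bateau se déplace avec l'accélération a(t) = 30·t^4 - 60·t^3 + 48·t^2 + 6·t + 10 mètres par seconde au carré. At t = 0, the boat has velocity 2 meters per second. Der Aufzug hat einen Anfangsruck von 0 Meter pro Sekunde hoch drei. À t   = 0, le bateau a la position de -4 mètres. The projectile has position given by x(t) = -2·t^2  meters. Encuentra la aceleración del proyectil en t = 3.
Partiendo de la posición x(t) = -2·t^2, tomamos 2 derivadas. La derivada de la posición da la velocidad: v(t) = -4·t. Tomando d/dt de v(t), encontramos a(t) = -4. De la ecuación de la aceleración a(t) = -4, sustituimos t = 3 para obtener a = -4.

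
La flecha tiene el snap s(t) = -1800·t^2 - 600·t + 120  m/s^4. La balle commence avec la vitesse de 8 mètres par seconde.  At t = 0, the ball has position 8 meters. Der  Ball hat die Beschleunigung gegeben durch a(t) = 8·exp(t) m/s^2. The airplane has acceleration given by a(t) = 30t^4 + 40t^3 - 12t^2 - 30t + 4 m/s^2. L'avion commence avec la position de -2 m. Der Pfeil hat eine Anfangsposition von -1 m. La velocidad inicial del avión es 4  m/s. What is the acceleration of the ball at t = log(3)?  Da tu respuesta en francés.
Nous avons l'accélération a(t) = 8·exp(t). En substituant t = log(3): a(log(3)) = 24.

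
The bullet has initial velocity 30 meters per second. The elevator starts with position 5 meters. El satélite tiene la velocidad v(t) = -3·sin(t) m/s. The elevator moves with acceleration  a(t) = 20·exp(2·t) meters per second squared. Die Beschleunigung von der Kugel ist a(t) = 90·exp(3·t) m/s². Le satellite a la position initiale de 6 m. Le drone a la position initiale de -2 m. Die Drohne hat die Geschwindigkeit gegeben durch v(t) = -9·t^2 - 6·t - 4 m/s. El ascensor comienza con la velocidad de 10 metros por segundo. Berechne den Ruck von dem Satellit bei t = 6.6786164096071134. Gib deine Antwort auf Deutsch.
Ausgehend von der Geschwindigkeit v(t) = -3·sin(t), nehmen wir 2 Ableitungen. Durch Ableiten von der Geschwindigkeit erhalten wir die Beschleunigung: a(t) = -3·cos(t). Durch Ableiten von der Beschleunigung erhalten wir den Ruck: j(t) = 3·sin(t). Mit j(t) = 3·sin(t) und Einsetzen von t = 6.6786164096071134, finden wir j = 1.15561817729175.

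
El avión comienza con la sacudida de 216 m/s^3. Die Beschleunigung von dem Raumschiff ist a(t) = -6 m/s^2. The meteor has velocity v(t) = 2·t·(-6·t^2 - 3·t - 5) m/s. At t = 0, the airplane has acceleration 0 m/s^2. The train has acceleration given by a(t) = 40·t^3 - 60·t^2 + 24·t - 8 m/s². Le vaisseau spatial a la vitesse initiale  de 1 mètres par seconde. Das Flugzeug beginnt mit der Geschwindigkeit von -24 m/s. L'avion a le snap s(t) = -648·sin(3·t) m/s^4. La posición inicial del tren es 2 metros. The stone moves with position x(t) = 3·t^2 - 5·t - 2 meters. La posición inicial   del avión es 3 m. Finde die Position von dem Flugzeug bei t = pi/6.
Wir müssen das Integral unserer Gleichung für den Snap s(t) = -648·sin(3·t) 4-mal finden. Das Integral von dem Snap ist der Ruck. Mit j(0) = 216 erhalten wir j(t) = 216·cos(3·t). Die Stammfunktion von dem Ruck, mit a(0) = 0, ergibt die Beschleunigung: a(t) = 72·sin(3·t). Durch Integration von der Beschleunigung und Verwendung der Anfangsbedingung v(0) = -24, erhalten wir v(t) = -24·cos(3·t). Mit ∫v(t)dt und Anwendung von x(0) = 3, finden wir x(t) = 3 - 8·sin(3·t). Wir haben die Position x(t) = 3 - 8·sin(3·t). Durch Einsetzen von t = pi/6: x(pi/6) = -5.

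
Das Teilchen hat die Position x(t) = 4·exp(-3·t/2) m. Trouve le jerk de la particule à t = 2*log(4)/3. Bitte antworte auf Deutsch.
Wir müssen unsere Gleichung für die Position x(t) = 4·exp(-3·t/2) 3-mal ableiten. Durch Ableiten von der Position erhalten wir die Geschwindigkeit: v(t) = -6·exp(-3·t/2). Durch Ableiten von der Geschwindigkeit erhalten wir die Beschleunigung: a(t) = 9·exp(-3·t/2). Durch Ableiten von der Beschleunigung erhalten wir den Ruck: j(t) = -27·exp(-3·t/2)/2. Wir haben den Ruck j(t) = -27·exp(-3·t/2)/2. Durch Einsetzen von t = 2*log(4)/3: j(2*log(4)/3) = -27/8.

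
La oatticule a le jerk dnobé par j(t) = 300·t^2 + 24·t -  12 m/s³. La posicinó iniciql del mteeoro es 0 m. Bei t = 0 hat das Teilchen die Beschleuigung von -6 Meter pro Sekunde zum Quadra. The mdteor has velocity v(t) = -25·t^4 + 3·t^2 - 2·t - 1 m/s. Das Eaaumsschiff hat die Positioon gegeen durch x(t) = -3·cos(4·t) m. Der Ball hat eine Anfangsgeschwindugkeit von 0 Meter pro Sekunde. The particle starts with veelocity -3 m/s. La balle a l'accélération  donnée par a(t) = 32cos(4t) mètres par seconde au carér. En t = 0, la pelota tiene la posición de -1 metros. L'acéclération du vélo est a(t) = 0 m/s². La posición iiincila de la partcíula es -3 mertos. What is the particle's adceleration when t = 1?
To solve this, we need to take 1 integral of our jerk equation j(t) = 300·t^2 + 24·t - 12. The antiderivative of jerk, with a(0) = -6, gives acceleration: a(t) = 100·t^3 + 12·t^2 - 12·t - 6. From the given acceleration equation a(t) = 100·t^3 + 12·t^2 - 12·t - 6, we substitute t = 1 to get a = 94.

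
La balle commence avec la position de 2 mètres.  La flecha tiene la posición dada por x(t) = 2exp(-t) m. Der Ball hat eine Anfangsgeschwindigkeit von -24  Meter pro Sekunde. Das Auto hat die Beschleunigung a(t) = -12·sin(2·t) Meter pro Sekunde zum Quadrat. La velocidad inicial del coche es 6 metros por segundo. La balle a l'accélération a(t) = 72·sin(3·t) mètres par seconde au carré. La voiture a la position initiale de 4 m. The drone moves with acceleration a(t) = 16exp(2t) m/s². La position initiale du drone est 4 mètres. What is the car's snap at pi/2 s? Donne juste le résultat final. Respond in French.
s(pi/2) = 0.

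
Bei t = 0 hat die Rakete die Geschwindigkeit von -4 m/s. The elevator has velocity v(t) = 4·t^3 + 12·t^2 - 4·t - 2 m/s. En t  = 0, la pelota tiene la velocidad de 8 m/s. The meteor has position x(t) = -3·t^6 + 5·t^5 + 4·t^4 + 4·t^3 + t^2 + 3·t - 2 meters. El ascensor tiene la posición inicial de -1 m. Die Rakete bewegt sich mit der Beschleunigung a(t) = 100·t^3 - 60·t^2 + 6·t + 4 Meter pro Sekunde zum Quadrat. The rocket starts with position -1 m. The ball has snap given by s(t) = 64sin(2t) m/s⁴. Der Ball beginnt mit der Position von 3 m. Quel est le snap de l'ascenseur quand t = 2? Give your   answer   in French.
En partant de la vitesse v(t) = 4·t^3 + 12·t^2 - 4·t - 2, nous prenons 3 dérivées. En prenant d/dt de v(t), nous trouvons a(t) = 12·t^2 + 24·t - 4. En dérivant l'accélération, nous obtenons le jerk: j(t) = 24·t + 24. La dérivée du jerk donne le snap: s(t) = 24. De l'équation du snap s(t) = 24, nous substituons t = 2 pour obtenir s = 24.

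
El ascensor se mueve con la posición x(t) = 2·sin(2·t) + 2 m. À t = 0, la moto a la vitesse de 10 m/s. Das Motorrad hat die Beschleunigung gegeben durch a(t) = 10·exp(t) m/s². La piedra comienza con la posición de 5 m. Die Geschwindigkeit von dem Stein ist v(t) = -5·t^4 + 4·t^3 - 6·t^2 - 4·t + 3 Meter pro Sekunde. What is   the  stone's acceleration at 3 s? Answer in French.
Pour résoudre ceci, nous devons prendre 1 dérivée de notre équation de la vitesse v(t) = -5·t^4 + 4·t^3 - 6·t^2 - 4·t + 3. En dérivant la vitesse, nous obtenons l'accélération: a(t) = -20·t^3 + 12·t^2 - 12·t - 4. De l'équation de l'accélération a(t) = -20·t^3 + 12·t^2 - 12·t - 4, nous substituons t = 3 pour obtenir a = -472.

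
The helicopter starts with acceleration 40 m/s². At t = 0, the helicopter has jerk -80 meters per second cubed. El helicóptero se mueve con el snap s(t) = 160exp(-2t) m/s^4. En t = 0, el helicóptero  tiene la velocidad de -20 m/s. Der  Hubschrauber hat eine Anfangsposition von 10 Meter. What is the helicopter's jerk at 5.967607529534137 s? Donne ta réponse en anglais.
We must find the integral of our snap equation s(t) = 160·exp(-2·t) 1 time. Finding the antiderivative of s(t) and using j(0) = -80: j(t) = -80·exp(-2·t). From the given jerk equation j(t) = -80·exp(-2·t), we substitute t = 5.967607529534137 to get j = -0.000524435336143660.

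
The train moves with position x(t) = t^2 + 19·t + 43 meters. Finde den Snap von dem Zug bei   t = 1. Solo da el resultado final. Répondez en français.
La réponse est 0.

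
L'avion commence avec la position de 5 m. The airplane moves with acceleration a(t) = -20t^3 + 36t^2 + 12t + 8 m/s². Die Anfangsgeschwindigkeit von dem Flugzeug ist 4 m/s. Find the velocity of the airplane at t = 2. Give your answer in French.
Nous devons trouver l'intégrale de notre équation de l'accélération a(t) = -20·t^3 + 36·t^2 + 12·t + 8 1 fois. En prenant ∫a(t)dt et en appliquant v(0) = 4, nous trouvons v(t) = -5·t^4 + 12·t^3 + 6·t^2 + 8·t + 4. En utilisant v(t) = -5·t^4 + 12·t^3 + 6·t^2 + 8·t + 4 et en substituant t = 2, nous trouvons v = 60.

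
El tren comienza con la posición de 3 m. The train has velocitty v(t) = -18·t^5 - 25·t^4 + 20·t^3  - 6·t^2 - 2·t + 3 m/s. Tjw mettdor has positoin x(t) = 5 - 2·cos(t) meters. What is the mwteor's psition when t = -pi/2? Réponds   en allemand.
Mit x(t) = 5 - 2·cos(t) und Einsetzen von t = -pi/2, finden wir x = 5.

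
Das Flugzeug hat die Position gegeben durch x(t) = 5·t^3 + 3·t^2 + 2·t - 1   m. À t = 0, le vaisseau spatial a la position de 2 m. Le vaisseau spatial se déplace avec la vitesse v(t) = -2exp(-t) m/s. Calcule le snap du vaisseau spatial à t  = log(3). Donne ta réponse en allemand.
Wir müssen unsere Gleichung für die Geschwindigkeit v(t) = -2·exp(-t) 3-mal ableiten. Die Ableitung von der Geschwindigkeit ergibt die Beschleunigung: a(t) = 2·exp(-t). Mit d/dt von a(t) finden wir j(t) = -2·exp(-t). Mit d/dt von j(t) finden wir s(t) = 2·exp(-t). Wir haben den Snap s(t) = 2·exp(-t). Durch Einsetzen von t = log(3): s(log(3)) = 2/3.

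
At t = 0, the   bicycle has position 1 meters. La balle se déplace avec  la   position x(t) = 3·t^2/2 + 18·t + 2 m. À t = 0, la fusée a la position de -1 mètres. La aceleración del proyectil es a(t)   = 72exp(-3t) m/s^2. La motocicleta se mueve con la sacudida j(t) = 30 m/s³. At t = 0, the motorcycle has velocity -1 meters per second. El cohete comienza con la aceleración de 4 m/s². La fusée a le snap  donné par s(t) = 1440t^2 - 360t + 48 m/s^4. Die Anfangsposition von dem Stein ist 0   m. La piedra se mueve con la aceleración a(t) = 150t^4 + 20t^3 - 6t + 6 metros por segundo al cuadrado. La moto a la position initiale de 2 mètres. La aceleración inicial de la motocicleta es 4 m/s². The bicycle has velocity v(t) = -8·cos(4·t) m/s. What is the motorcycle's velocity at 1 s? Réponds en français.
Nous devons trouver la primitive de notre équation du jerk j(t) = 30 2 fois. La primitive du jerk, avec a(0) = 4, donne l'accélération: a(t) = 30·t + 4. La primitive de l'accélération, avec v(0) = -1, donne la vitesse: v(t) = 15·t^2 + 4·t - 1. De l'équation de la vitesse v(t) = 15·t^2 + 4·t - 1, nous substituons t = 1 pour obtenir v = 18.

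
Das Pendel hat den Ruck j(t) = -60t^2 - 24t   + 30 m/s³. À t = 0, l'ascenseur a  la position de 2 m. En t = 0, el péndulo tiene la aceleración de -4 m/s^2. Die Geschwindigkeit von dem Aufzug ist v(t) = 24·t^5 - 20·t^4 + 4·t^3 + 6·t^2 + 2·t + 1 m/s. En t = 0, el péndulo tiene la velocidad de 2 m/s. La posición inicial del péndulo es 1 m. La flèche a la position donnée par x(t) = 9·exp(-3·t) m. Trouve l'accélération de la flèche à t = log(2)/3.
Nous devons dériver notre équation de la position x(t) = 9·exp(-3·t) 2 fois. En dérivant la position, nous obtenons la vitesse: v(t) = -27·exp(-3·t). En dérivant la vitesse, nous obtenons l'accélération: a(t) = 81·exp(-3·t). De l'équation de l'accélération a(t) = 81·exp(-3·t), nous substituons t = log(2)/3 pour obtenir a = 81/2.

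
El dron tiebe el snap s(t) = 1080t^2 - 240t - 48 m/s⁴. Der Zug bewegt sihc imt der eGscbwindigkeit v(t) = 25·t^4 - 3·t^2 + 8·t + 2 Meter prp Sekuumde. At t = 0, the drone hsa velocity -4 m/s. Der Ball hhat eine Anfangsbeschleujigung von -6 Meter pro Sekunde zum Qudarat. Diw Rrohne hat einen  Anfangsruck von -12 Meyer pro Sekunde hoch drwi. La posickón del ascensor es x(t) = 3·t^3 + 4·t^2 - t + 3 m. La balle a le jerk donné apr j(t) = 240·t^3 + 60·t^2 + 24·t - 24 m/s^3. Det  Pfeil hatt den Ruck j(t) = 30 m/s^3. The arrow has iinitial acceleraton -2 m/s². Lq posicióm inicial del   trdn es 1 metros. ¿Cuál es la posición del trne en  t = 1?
Necesitamos integrar nuestra ecuación de la velocidad v(t) = 25·t^4 - 3·t^2 + 8·t + 2 1 vez. Tomando ∫v(t)dt y aplicando x(0) = 1, encontramos x(t) = 5·t^5 - t^3 + 4·t^2 + 2·t + 1. Tenemos la posición x(t) = 5·t^5 - t^3 + 4·t^2 + 2·t + 1. Sustituyendo t = 1: x(1) = 11.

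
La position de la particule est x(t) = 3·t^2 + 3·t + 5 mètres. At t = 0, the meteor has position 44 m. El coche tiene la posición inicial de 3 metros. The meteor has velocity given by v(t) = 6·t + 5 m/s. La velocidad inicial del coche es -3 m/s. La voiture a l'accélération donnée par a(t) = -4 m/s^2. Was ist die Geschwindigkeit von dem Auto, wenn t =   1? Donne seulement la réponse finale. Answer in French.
La vitesse à t = 1 est v = -7.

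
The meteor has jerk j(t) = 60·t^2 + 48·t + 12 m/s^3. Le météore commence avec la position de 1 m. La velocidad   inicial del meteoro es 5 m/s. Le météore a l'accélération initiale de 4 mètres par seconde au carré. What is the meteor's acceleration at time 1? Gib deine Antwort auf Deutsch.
Ausgehend von dem Ruck j(t) = 60·t^2 + 48·t + 12, nehmen wir 1 Stammfunktion. Durch Integration von dem Ruck und Verwendung der Anfangsbedingung a(0) = 4, erhalten wir a(t) = 20·t^3 + 24·t^2 + 12·t + 4. Wir haben die Beschleunigung a(t) = 20·t^3 + 24·t^2 + 12·t + 4. Durch Einsetzen von t = 1: a(1) = 60.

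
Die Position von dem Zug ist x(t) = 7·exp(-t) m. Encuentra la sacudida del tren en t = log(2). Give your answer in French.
Nous devons dériver notre équation de la position x(t) = 7·exp(-t) 3 fois. En dérivant la position, nous obtenons la vitesse: v(t) = -7·exp(-t). En dérivant la vitesse, nous obtenons l'accélération: a(t) = 7·exp(-t). En prenant d/dt de a(t), nous trouvons j(t) = -7·exp(-t). De l'équation du jerk j(t) = -7·exp(-t), nous substituons t = log(2) pour obtenir j = -7/2.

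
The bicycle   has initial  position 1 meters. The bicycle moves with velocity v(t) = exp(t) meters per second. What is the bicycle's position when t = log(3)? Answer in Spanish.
Partiendo de la velocidad v(t) = exp(t), tomamos 1 integral. La antiderivada de la velocidad, con x(0) = 1, da la posición: x(t) = exp(t). Usando x(t) = exp(t) y sustituyendo t = log(3), encontramos x = 3.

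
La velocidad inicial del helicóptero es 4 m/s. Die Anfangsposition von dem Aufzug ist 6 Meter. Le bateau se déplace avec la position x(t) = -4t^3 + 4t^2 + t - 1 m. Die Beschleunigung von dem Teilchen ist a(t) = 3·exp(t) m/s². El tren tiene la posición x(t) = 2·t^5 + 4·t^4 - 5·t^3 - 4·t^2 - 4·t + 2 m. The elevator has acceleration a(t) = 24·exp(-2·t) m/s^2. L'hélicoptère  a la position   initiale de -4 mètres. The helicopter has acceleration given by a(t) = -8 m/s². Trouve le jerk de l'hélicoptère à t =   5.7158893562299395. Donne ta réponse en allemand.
Ausgehend von der Beschleunigung a(t) = -8, nehmen wir 1 Ableitung. Die Ableitung von der Beschleunigung ergibt den Ruck: j(t) = 0. Wir haben den Ruck j(t) = 0. Durch Einsetzen von t = 5.7158893562299395: j(5.7158893562299395) = 0.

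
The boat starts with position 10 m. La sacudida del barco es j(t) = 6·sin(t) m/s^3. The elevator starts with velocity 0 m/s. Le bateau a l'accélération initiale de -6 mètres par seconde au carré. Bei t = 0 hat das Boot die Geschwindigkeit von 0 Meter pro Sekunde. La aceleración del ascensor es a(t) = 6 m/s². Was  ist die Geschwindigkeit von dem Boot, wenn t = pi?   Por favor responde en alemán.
Ausgehend von dem Ruck j(t) = 6·sin(t), nehmen wir 2 Integrale. Das Integral von dem Ruck, mit a(0) = -6, ergibt die Beschleunigung: a(t) = -6·cos(t). Durch Integration von der Beschleunigung und Verwendung der Anfangsbedingung v(0) = 0, erhalten wir v(t) = -6·sin(t). Mit v(t) = -6·sin(t) und Einsetzen von t = pi, finden wir v = 0.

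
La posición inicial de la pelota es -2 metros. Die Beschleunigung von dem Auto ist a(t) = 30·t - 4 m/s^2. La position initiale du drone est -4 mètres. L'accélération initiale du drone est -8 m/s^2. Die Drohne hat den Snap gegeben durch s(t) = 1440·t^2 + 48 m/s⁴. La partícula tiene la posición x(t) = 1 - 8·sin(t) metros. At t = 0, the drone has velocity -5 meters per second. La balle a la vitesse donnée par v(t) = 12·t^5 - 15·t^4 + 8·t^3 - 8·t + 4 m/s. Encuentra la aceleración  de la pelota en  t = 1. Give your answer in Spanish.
Debemos derivar nuestra ecuación de la velocidad v(t) = 12·t^5 - 15·t^4 + 8·t^3 - 8·t + 4 1 vez. La derivada de la velocidad da la aceleración: a(t) = 60·t^4 - 60·t^3 + 24·t^2 - 8. Usando a(t) = 60·t^4 - 60·t^3 + 24·t^2 - 8 y sustituyendo t = 1, encontramos a = 16.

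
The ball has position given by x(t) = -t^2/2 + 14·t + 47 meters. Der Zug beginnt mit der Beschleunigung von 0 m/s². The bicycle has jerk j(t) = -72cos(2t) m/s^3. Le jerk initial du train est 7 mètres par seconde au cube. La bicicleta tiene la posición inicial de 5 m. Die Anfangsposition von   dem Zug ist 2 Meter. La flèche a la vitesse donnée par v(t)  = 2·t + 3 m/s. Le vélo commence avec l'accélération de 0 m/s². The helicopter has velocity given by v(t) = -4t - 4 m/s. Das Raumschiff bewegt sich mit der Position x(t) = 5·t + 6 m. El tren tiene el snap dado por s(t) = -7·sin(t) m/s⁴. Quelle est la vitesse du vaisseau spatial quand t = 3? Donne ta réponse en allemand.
Um dies zu lösen, müssen wir 1 Ableitung unserer Gleichung für die Position x(t) = 5·t + 6 nehmen. Die Ableitung von der Position ergibt die Geschwindigkeit: v(t) = 5. Wir haben die Geschwindigkeit v(t) = 5. Durch Einsetzen von t = 3: v(3) = 5.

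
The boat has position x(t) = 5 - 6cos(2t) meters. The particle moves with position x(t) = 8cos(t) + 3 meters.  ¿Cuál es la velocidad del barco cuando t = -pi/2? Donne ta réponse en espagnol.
Debemos derivar nuestra ecuación de la posición x(t) = 5 - 6·cos(2·t) 1 vez. Tomando d/dt de x(t), encontramos v(t) = 12·sin(2·t). Tenemos la velocidad v(t) = 12·sin(2·t). Sustituyendo t = -pi/2: v(-pi/2) = 0.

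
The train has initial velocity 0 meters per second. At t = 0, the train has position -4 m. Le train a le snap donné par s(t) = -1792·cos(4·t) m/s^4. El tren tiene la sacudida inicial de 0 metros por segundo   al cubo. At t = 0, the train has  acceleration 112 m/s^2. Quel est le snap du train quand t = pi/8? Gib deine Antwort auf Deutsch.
Mit s(t) = -1792·cos(4·t) und Einsetzen von t = pi/8, finden wir s = 0.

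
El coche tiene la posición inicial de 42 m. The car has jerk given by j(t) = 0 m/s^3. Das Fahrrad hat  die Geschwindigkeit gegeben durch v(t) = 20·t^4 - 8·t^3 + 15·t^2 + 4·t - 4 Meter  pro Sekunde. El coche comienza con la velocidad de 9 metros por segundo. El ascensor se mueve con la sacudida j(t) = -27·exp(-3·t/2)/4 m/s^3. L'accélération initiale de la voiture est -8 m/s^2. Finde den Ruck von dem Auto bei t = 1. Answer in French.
En utilisant j(t) = 0 et en substituant t = 1, nous trouvons j = 0.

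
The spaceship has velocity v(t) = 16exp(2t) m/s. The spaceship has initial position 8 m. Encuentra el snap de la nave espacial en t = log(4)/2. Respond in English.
We must differentiate our velocity equation v(t) = 16·exp(2·t) 3 times. Differentiating velocity, we get acceleration: a(t) = 32·exp(2·t). The derivative of acceleration gives jerk: j(t) = 64·exp(2·t). Taking d/dt of j(t), we find s(t) = 128·exp(2·t). From the given snap equation s(t) = 128·exp(2·t), we substitute t = log(4)/2 to get s = 512.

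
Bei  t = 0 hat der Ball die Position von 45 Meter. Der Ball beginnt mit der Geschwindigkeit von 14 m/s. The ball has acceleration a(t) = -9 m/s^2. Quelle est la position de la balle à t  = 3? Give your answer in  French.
Nous devons trouver la primitive de notre équation de l'accélération a(t) = -9 2 fois. L'intégrale de l'accélération est la vitesse. En utilisant v(0) = 14, nous obtenons v(t) = 14 - 9·t. La primitive de la vitesse, avec x(0) = 45, donne la position: x(t) = -9·t^2/2 + 14·t + 45. Nous avons la position x(t) = -9·t^2/2 + 14·t + 45. En substituant t = 3: x(3) = 93/2.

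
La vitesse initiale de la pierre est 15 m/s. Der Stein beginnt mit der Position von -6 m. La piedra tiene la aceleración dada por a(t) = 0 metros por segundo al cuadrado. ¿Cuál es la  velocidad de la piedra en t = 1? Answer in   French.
Pour résoudre ceci, nous devons prendre 1 intégrale de notre équation de l'accélération a(t) = 0. L'intégrale de l'accélération, avec v(0) = 15, donne la vitesse: v(t) = 15. De l'équation de la vitesse v(t) = 15, nous substituons t = 1 pour obtenir v = 15.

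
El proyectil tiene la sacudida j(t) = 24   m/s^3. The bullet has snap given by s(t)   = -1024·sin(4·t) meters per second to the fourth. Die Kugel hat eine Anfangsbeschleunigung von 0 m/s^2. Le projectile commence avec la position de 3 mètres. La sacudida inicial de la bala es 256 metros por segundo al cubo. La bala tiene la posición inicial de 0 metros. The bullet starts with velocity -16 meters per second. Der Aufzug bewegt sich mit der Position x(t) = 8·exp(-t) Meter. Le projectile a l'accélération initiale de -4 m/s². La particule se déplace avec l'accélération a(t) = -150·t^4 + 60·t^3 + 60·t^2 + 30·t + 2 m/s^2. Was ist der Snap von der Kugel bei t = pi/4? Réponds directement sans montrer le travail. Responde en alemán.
Bei t = pi/4, s = 0.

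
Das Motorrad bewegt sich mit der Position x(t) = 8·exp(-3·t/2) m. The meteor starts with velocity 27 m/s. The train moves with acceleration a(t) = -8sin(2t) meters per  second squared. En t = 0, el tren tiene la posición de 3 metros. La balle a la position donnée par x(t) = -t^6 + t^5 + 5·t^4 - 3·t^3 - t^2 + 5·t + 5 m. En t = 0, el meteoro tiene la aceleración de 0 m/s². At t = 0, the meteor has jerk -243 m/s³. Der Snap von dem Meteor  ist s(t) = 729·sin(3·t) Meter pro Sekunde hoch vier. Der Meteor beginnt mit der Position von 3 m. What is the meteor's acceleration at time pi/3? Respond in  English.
We need to integrate our snap equation s(t) = 729·sin(3·t) 2 times. The integral of snap, with j(0) = -243, gives jerk: j(t) = -243·cos(3·t). The integral of jerk is acceleration. Using a(0) = 0, we get a(t) = -81·sin(3·t). From the given acceleration equation a(t) = -81·sin(3·t), we substitute t = pi/3 to get a = 0.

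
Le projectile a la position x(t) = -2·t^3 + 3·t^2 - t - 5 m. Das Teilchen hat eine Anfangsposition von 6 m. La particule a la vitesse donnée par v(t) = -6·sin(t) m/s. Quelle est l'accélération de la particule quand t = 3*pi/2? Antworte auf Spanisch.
Debemos derivar nuestra ecuación de la velocidad v(t) = -6·sin(t) 1 vez. Tomando d/dt de v(t), encontramos a(t) = -6·cos(t). Usando a(t) = -6·cos(t) y sustituyendo t = 3*pi/2, encontramos a = 0.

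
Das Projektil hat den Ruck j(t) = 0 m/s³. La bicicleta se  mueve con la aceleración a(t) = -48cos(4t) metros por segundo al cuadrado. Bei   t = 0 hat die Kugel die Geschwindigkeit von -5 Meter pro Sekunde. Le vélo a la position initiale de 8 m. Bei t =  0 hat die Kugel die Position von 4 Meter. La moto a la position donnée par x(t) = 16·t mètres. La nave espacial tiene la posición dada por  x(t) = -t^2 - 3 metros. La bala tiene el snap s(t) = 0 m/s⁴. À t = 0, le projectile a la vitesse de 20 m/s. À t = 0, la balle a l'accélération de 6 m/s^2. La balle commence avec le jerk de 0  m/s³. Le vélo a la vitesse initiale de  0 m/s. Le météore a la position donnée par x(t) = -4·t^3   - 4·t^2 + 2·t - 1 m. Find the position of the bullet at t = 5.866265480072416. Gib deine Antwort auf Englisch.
Starting from snap s(t) = 0, we take 4 antiderivatives. The antiderivative of snap is jerk. Using j(0) = 0, we get j(t) = 0. Taking ∫j(t)dt and applying a(0) = 6, we find a(t) = 6. Finding the antiderivative of a(t) and using v(0) = -5: v(t) = 6·t - 5. Integrating velocity and using the initial condition x(0) = 4, we get x(t) = 3·t^2 - 5·t + 4. From the given position equation x(t) = 3·t^2 - 5·t + 4, we substitute t = 5.866265480072416 to get x = 77.9078846477057.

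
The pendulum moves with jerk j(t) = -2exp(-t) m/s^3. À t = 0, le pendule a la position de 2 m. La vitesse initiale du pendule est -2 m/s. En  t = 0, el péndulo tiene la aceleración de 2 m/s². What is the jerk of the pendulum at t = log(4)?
From the given jerk equation j(t) = -2·exp(-t), we substitute t = log(4) to get j = -1/2.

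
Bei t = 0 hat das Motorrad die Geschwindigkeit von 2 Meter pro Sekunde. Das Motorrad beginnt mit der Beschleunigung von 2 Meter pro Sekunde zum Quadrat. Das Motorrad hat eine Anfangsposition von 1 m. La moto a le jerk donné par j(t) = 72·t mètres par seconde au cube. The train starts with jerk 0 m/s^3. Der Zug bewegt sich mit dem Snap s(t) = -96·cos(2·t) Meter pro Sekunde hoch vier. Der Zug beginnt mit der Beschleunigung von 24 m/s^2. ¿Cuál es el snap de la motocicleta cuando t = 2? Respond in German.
Um dies zu lösen, müssen wir 1 Ableitung unserer Gleichung für den Ruck j(t) = 72·t nehmen. Die Ableitung von dem Ruck ergibt den Snap: s(t) = 72. Wir haben den Snap s(t) = 72. Durch Einsetzen von t = 2: s(2) = 72.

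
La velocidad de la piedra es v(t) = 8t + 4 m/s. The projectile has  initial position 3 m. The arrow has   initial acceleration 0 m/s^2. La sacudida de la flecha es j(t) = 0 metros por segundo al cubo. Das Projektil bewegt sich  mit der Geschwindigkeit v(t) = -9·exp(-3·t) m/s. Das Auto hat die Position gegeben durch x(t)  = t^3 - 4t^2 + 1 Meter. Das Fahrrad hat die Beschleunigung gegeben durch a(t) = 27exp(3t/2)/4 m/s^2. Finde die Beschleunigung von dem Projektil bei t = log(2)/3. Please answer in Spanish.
Debemos derivar nuestra ecuación de la velocidad v(t) = -9·exp(-3·t) 1 vez. La derivada de la velocidad da la aceleración: a(t) = 27·exp(-3·t). De la ecuación de la aceleración a(t) = 27·exp(-3·t), sustituimos t = log(2)/3 para obtener a = 27/2.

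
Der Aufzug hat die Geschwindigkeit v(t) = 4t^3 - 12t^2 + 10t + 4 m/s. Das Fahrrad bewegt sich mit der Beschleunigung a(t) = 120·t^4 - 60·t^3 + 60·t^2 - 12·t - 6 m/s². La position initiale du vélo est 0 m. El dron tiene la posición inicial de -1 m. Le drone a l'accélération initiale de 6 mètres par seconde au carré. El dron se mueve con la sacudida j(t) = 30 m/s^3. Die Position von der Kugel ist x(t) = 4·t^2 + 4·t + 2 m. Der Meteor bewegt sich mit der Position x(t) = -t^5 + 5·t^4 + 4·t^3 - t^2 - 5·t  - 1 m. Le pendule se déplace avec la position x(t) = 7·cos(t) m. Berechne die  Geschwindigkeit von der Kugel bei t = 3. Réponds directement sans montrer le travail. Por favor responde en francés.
À t = 3, v = 28.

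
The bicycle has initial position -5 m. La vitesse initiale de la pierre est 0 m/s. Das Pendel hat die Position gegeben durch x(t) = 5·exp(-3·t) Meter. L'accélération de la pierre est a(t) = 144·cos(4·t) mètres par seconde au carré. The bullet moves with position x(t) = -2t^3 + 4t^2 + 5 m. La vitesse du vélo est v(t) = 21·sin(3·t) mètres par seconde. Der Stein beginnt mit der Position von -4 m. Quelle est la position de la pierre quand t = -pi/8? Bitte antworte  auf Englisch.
To find the answer, we compute 2 integrals of a(t) = 144·cos(4·t). Integrating acceleration and using the initial condition v(0) = 0, we get v(t) = 36·sin(4·t). Taking ∫v(t)dt and applying x(0) = -4, we find x(t) = 5 - 9·cos(4·t). Using x(t) = 5 - 9·cos(4·t) and substituting t = -pi/8, we find x = 5.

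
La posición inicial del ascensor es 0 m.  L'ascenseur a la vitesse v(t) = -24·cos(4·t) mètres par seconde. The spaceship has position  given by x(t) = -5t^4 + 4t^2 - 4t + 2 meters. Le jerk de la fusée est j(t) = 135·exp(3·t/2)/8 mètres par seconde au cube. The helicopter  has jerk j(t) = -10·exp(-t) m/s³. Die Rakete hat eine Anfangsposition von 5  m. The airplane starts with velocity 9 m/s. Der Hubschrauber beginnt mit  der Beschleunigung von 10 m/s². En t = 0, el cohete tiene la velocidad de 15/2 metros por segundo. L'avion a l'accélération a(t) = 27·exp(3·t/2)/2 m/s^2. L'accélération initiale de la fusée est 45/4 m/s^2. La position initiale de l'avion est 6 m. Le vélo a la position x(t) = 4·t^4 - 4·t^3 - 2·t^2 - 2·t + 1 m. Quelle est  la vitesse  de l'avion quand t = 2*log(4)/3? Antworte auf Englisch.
To solve this, we need to take 1 integral of our acceleration equation a(t) = 27·exp(3·t/2)/2. The antiderivative of acceleration, with v(0) = 9, gives velocity: v(t) = 9·exp(3·t/2). Using v(t) = 9·exp(3·t/2) and substituting t = 2*log(4)/3, we find v = 36.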